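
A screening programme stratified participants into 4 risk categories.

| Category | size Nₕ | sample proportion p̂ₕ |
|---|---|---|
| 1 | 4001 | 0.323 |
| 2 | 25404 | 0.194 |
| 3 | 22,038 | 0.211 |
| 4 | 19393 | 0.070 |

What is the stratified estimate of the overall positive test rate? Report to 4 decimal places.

0.1726

N = 4001 + 25404 + 22038 + 19393 = 70836.
Overall proportion = Σ (Nₕ/N)·p̂ₕ.
Σ Nₕp̂ₕ = 1292.323 + 4928.376 + 4650.018 + 1357.51 = 12228.227.
12228.227 / 70836 = 0.172627... → 0.1726.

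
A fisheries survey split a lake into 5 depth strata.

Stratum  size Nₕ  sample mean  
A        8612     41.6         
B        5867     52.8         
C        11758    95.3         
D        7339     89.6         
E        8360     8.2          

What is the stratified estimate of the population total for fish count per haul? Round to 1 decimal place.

2514700.6

Population total = Σ Nₕ·x̄ₕ (each stratum's size times its mean).
8612·41.6 + 5867·52.8 + 11758·95.3 + 7339·89.6 + 8360·8.2 = 358259.2 + 309777.6 + 1120537.4 + 657574.4 + 68552 = 2514700.6.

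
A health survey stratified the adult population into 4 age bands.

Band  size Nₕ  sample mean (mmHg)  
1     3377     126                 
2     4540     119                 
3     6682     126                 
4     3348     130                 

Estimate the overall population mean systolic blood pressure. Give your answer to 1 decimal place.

125.0

x̄_st = (Σ Nₕx̄ₕ) / (Σ Nₕ) = (3377·126 + 4540·119 + 6682·126 + 3348·130) / 17947
= 2242934 / 17947 = 124.975... → 125.0.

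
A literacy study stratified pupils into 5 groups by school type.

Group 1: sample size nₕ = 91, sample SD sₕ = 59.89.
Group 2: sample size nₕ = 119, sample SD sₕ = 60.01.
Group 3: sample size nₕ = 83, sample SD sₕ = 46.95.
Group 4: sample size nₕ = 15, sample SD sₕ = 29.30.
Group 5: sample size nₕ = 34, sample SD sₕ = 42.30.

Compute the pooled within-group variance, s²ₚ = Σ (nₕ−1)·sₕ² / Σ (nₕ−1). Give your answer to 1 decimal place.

2966.1

Degrees of freedom: 90 + 118 + 82 + 14 + 33 = 337.
Σ(nₕ−1)sₕ² = 90·3586.8121 + 118·3601.2001 + 82·2204.3025 + 14·858.49 + 33·1789.29 = 999572.9358.
s²ₚ = 999572.9358 / 337 = 2966.092... → 2966.1.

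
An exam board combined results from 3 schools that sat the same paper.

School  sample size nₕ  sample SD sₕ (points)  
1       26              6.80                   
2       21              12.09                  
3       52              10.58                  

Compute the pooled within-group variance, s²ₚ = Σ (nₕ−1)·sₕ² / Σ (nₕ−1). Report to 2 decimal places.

1: (26−1)·6.80² = 25·46.24 = 1156
2: (21−1)·12.09² = 20·146.1681 = 2923.362
3: (52−1)·10.58² = 51·111.9364 = 5708.7564
Numerator = 9788.1184; denominator = Σ(nₕ−1) = 96.
s²ₚ = 9788.1184/96 = 101.9596... → 101.96.

101.96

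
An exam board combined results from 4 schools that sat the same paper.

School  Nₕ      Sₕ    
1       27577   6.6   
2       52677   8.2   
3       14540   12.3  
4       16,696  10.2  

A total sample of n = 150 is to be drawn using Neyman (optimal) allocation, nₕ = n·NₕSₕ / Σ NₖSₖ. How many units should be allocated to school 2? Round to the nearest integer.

Σ NₕSₕ = 27577·6.6 + 52677·8.2 + 14540·12.3 + 16696·10.2 = 963100.8.
Share for 2: 431951.4/963100.8 = 0.44850.
n_2 = 150 × 0.44850 = 67.275... → 67.

67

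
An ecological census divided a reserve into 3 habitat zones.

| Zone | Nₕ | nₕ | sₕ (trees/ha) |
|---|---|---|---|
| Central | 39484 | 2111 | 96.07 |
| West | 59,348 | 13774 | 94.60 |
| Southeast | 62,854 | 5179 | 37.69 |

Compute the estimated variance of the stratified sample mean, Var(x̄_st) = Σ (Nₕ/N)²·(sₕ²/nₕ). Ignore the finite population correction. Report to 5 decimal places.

N = 161686. Term for each stratum: Wₕ²sₕ²/nₕ.
Var(x̄_st) = 0.26072628 + 0.08753657 + 0.04145027 = 0.38971312 → 0.38971.

0.38971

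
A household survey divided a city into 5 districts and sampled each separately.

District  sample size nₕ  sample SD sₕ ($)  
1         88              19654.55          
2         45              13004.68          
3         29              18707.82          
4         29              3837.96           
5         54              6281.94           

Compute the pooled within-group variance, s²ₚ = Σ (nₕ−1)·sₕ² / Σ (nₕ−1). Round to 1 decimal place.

1: (88−1)·19654.55² = 87·386301335.7025 = 33608216206.1175
2: (45−1)·13004.68² = 44·169121701.9024 = 7441354883.7056
3: (29−1)·18707.82² = 28·349982529.1524 = 9799510816.2672
4: (29−1)·3837.96² = 28·14729936.9616 = 412438234.9248
5: (54−1)·6281.94² = 53·39462770.1636 = 2091526818.6708
Numerator = 53353046959.6859; denominator = Σ(nₕ−1) = 240.
s²ₚ = 53353046959.6859/240 = 222304362.332... → 222304362.3.

222304362.3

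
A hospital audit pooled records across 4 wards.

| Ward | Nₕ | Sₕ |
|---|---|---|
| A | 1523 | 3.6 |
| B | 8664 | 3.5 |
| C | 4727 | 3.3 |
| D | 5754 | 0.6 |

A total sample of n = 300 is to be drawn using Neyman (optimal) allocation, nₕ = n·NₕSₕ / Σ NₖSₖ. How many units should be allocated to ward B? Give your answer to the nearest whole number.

166

A: NₕSₕ = 1523·3.6 = 5482.8
B: NₕSₕ = 8664·3.5 = 30324
C: NₕSₕ = 4727·3.3 = 15599.1
D: NₕSₕ = 5754·0.6 = 3452.4
Σ NₕSₕ = 54858.3.
n_B = 300·30324/54858.3 = 165.831... → 166.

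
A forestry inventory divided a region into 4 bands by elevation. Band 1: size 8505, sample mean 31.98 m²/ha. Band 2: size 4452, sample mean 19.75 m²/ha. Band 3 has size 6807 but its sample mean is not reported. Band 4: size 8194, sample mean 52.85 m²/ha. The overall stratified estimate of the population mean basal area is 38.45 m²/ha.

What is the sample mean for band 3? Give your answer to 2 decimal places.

41.43

N = 8505 + 4452 + 6807 + 8194 = 27958.
Overall total = μ·N = 38.45·27958 = 1074985.1.
Subtract the known strata: 8505·31.98 + 4452·19.75 + 8194·52.85 = 792969.8.
Remaining total for band 3: 1074985.1 − 792969.8 = 282015.3.
Divide by its size: 282015.3 / 6807 = 41.4302... → 41.43.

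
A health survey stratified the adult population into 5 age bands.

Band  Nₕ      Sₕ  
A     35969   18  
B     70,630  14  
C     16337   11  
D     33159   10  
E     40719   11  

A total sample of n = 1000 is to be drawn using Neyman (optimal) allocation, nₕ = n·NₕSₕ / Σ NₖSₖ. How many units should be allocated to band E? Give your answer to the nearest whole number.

A: NₕSₕ = 35969·18 = 647442
B: NₕSₕ = 70630·14 = 988820
C: NₕSₕ = 16337·11 = 179707
D: NₕSₕ = 33159·10 = 331590
E: NₕSₕ = 40719·11 = 447909
Σ NₕSₕ = 2595468.
n_E = 1000·447909/2595468 = 172.574... → 173.

173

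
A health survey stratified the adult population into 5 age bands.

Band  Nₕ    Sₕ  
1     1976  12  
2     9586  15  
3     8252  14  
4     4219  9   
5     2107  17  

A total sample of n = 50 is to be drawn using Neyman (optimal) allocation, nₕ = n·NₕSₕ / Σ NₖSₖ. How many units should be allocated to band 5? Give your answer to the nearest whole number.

5

Σ NₕSₕ = 1976·12 + 9586·15 + 8252·14 + 4219·9 + 2107·17 = 356820.
Share for 5: 35819/356820 = 0.10038.
n_5 = 50 × 0.10038 = 5.019... → 5.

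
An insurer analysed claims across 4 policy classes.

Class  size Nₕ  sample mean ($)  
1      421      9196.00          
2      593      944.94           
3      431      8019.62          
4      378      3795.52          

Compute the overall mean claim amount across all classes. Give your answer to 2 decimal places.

x̄_st = (Σ Nₕx̄ₕ) / (Σ Nₕ) = (421·9196.00 + 593·944.94 + 431·8019.62 + 378·3795.52) / 1823
= 9323028.2 / 1823 = 5114.1131... → 5114.11.

5114.11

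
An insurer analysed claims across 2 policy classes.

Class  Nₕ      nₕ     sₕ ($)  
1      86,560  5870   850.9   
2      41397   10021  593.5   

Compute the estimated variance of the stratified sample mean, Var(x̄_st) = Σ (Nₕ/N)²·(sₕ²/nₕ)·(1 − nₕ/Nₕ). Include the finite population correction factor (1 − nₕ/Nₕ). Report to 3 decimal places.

55.406

N = 127957; Wₕ = Nₕ/N.
class 1: (86560/127957)²·850.9²/5870·(1 − 5870/86560) = 52.617209
class 2: (41397/127957)²·593.5²/10021·(1 − 10021/41397) = 2.788488
Sum = 55.405697 → 55.406.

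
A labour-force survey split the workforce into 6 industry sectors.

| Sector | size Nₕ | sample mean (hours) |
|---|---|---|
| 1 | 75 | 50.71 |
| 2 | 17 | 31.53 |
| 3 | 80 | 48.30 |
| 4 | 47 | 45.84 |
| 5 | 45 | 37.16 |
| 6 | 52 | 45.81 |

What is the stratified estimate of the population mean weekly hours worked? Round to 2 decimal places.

45.61

N = 75 + 17 + 80 + 47 + 45 + 52 = 316.
Overall mean = Σ (Nₕ/N)·x̄ₕ — weight by population share, not a simple average.
Σ Nₕx̄ₕ = 75·50.71 + 17·31.53 + 80·48.30 + 47·45.84 + 45·37.16 + 52·45.81 = 3803.25 + 536.01 + 3864 + 2154.48 + 1672.2 + 2382.12 = 14412.06.
Divide by N: 14412.06 / 316 = 45.6078... → 45.61.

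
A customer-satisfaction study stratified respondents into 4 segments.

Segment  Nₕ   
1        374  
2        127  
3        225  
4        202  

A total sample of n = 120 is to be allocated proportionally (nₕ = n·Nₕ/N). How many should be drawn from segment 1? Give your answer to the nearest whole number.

48

N = 374 + 127 + 225 + 202 = 928.
n_1 = 120·374/928 = 48.362... → 48.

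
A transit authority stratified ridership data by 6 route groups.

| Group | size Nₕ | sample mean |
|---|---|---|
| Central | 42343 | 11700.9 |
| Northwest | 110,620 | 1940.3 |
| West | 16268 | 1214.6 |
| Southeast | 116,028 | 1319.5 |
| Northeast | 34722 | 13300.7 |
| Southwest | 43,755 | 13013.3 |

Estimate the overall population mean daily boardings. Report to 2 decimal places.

5262.52

x̄_st = (Σ Nₕx̄ₕ) / (Σ Nₕ) = (42343·11700.9 + 110620·1940.3 + 16268·1214.6 + 116028·1319.5 + 34722·13300.7 + 43755·13013.3) / 363736
= 1914169100.4 / 363736 = 5262.5231... → 5262.52.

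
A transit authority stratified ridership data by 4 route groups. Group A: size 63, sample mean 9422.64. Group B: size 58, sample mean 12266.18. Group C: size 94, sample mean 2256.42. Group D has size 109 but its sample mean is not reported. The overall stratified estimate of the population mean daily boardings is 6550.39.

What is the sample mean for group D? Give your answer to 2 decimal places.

Σ Nₕx̄ₕ = N·μ, so 109·x̄_D = 324·6550.39 − (63·9422.64 + 58·12266.18 + 94·2256.42).
= 2122326.36 − 1517168.24 = 605158.12.
x̄_D = 605158.12 / 109 = 5551.9094... → 5551.91.

5551.91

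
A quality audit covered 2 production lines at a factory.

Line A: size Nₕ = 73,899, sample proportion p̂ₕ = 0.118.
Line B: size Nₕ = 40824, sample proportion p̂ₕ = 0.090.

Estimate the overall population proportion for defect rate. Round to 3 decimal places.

N = 73899 + 40824 = 114723.
Overall proportion = Σ (Nₕ/N)·p̂ₕ.
Σ Nₕp̂ₕ = 8720.082 + 3674.16 = 12394.242.
12394.242 / 114723 = 0.10804... → 0.108.

0.108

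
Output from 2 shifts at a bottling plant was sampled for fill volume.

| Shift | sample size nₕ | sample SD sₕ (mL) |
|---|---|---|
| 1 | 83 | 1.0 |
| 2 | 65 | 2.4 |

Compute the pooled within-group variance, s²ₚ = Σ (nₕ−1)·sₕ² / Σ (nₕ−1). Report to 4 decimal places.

3.0866

1: (83−1)·1.0² = 82·1 = 82
2: (65−1)·2.4² = 64·5.76 = 368.64
Numerator = 450.64; denominator = Σ(nₕ−1) = 146.
s²ₚ = 450.64/146 = 3.086575... → 3.0866.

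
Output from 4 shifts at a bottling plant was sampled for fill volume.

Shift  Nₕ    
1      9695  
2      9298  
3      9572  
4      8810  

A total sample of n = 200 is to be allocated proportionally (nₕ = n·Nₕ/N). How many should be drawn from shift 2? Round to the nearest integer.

50

N = 9695 + 9298 + 9572 + 8810 = 37375.
n_2 = 200·9298/37375 = 49.755... → 50.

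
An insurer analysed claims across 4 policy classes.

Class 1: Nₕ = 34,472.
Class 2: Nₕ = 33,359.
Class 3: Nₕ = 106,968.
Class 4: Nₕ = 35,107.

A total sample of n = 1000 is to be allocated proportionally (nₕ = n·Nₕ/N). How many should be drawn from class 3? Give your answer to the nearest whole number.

N = 34472 + 33359 + 106968 + 35107 = 209906.
n_3 = 1000·106968/209906 = 509.600... → 510.

510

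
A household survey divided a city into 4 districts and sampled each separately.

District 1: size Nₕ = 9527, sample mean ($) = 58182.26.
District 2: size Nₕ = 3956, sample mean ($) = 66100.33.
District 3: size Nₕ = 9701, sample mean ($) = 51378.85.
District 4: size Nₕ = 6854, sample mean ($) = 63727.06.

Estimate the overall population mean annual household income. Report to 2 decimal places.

x̄_st = (Σ Nₕx̄ₕ) / (Σ Nₕ) = (9527·58182.26 + 3956·66100.33 + 9701·51378.85 + 6854·63727.06) / 30038
= 1751006789.59 / 30038 = 58293.0551... → 58293.06.

58293.06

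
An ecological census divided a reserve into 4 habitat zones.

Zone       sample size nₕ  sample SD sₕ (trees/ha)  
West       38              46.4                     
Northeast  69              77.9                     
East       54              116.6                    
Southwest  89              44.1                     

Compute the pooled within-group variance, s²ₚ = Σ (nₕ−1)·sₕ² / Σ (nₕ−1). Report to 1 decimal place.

Degrees of freedom: 37 + 68 + 53 + 88 = 246.
Σ(nₕ−1)sₕ² = 37·2152.96 + 68·6068.41 + 53·13595.56 + 88·1944.81 = 1384019.36.
s²ₚ = 1384019.36 / 246 = 5626.095... → 5626.1.

5626.1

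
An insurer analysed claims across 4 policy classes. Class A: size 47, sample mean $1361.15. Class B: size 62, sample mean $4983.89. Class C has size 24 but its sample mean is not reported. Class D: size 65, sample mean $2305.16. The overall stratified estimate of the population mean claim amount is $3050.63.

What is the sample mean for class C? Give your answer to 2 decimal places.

Σ Nₕx̄ₕ = N·μ, so 24·x̄_C = 198·3050.63 − (47·1361.15 + 62·4983.89 + 65·2305.16).
= 604024.74 − 522810.63 = 81214.11.
x̄_C = 81214.11 / 24 = 3383.9213... → 3383.92.

3383.92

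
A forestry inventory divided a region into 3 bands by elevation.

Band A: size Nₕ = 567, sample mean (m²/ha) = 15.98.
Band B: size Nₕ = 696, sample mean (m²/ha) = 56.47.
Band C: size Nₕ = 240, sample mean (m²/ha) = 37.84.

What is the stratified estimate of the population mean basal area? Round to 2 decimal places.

N = 1503; weights Wₕ = Nₕ/N = (0.3772, 0.4631, 0.1597).
x̄_st = Σ Wₕ·x̄ₕ = 0.3772·15.98 + 0.4631·56.47 + 0.1597·37.84 ≈ 38.2205...
→ 38.22.

38.22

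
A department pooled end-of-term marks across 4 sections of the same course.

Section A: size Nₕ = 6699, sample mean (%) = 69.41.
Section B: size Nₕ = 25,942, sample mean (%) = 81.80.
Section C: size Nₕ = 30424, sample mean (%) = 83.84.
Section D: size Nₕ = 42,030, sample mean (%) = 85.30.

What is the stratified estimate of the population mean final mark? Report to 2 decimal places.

83.00

N = 105095; weights Wₕ = Nₕ/N = (0.0637, 0.2468, 0.2895, 0.3999).
x̄_st = Σ Wₕ·x̄ₕ = 0.0637·69.41 + 0.2468·81.80 + 0.2895·83.84 + 0.3999·85.30 ≈ 83.0005...
→ 83.00.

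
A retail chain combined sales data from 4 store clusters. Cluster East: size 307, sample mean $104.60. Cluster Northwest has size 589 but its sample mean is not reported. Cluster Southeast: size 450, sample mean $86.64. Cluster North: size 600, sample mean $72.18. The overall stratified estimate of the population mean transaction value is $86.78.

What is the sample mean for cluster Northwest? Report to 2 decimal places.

Σ Nₕx̄ₕ = N·μ, so 589·x̄_Northwest = 1946·86.78 − (307·104.60 + 450·86.64 + 600·72.18).
= 168873.88 − 114408.2 = 54465.68.
x̄_Northwest = 54465.68 / 589 = 92.4714... → 92.47.

92.47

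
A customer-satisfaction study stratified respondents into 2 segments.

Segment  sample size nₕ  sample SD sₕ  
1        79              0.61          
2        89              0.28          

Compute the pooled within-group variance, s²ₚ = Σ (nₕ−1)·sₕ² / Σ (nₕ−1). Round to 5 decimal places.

0.21640

Degrees of freedom: 78 + 88 = 166.
Σ(nₕ−1)sₕ² = 78·0.3721 + 88·0.0784 = 35.923.
s²ₚ = 35.923 / 166 = 0.2164036... → 0.21640.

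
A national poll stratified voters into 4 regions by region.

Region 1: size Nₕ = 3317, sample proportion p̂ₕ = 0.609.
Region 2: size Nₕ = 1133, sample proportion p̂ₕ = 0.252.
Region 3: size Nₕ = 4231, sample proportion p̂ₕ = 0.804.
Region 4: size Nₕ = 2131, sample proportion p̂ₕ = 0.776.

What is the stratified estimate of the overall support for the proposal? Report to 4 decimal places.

N = 3317 + 1133 + 4231 + 2131 = 10812.
Overall proportion = Σ (Nₕ/N)·p̂ₕ.
Σ Nₕp̂ₕ = 2020.053 + 285.516 + 3401.724 + 1653.656 = 7360.949.
7360.949 / 10812 = 0.680813... → 0.6808.

0.6808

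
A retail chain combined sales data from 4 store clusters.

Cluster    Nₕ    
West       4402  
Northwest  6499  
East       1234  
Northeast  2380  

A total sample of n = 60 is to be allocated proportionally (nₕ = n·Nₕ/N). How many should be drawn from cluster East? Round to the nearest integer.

Share of cluster East = 1234/14515 = 0.08502.
Allocate 60 × 0.08502 = 5.101... → 5.

5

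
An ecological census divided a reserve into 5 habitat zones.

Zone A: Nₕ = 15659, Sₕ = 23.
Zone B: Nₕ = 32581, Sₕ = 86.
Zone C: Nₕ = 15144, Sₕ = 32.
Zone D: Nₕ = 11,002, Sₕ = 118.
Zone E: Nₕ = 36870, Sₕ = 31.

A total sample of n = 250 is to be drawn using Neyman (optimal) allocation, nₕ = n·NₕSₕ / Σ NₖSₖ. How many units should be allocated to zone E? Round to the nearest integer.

A: NₕSₕ = 15659·23 = 360157
B: NₕSₕ = 32581·86 = 2801966
C: NₕSₕ = 15144·32 = 484608
D: NₕSₕ = 11002·118 = 1298236
E: NₕSₕ = 36870·31 = 1142970
Σ NₕSₕ = 6087937.
n_E = 250·1142970/6087937 = 46.936... → 47.

47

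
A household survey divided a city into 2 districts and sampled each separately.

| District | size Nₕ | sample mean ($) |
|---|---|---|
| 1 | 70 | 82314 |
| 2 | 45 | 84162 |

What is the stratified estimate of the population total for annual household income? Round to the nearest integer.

Estimate total by summing Nₕ·x̄ₕ over strata.
70·82314 + 45·84162 = 5761980 + 3787290 = 9549270.

9549270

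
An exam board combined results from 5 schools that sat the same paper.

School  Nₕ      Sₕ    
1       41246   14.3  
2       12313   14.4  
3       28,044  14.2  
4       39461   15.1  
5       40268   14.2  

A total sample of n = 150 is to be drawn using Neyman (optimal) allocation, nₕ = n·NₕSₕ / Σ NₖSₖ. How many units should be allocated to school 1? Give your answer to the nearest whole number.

Σ NₕSₕ = 41246·14.3 + 12313·14.4 + 28044·14.2 + 39461·15.1 + 40268·14.2 = 2333016.5.
Share for 1: 589817.8/2333016.5 = 0.25281.
n_1 = 150 × 0.25281 = 37.922... → 38.

38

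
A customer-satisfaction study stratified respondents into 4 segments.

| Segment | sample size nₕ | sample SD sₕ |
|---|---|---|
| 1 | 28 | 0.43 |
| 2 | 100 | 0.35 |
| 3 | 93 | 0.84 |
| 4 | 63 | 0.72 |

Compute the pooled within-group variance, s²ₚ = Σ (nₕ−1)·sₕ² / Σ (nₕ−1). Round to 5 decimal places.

1: (28−1)·0.43² = 27·0.1849 = 4.9923
2: (100−1)·0.35² = 99·0.1225 = 12.1275
3: (93−1)·0.84² = 92·0.7056 = 64.9152
4: (63−1)·0.72² = 62·0.5184 = 32.1408
Numerator = 114.1758; denominator = Σ(nₕ−1) = 280.
s²ₚ = 114.1758/280 = 0.4077707... → 0.40777.

0.40777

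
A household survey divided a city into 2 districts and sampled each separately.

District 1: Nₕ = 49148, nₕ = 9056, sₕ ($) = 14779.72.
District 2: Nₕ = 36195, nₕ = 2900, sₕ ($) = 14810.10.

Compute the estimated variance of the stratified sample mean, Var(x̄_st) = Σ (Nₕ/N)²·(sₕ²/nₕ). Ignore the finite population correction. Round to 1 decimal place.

21604.1

N = 85343. Term for each stratum: Wₕ²sₕ²/nₕ.
Var(x̄_st) = 7999.6666 + 13604.3982 = 21604.0648 → 21604.1.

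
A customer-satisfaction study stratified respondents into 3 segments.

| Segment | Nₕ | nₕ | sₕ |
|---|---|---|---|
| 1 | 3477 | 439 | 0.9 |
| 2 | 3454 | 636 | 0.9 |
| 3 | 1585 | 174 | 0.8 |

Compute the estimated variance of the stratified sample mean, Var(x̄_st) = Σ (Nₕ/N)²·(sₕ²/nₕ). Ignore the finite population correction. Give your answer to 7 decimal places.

N = 8516; Wₕ = Nₕ/N.
segment 1: (3477/8516)²·0.9²/439 = 0.0003075803
segment 2: (3454/8516)²·0.9²/636 = 0.0002095083
segment 3: (1585/8516)²·0.8²/174 = 0.0001274142
Sum = 0.0006445029 → 0.0006445.

0.0006445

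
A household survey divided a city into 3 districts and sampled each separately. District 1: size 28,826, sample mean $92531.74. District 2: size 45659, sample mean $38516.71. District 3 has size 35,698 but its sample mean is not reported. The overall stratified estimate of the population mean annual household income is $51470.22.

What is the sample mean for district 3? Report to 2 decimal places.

N = 28826 + 45659 + 35698 = 110183.
Overall total = μ·N = 51470.22·110183 = 5671143250.26.
Subtract the known strata: 28826·92531.74 + 45659·38516.71 = 4425954399.13.
Remaining total for district 3: 5671143250.26 − 4425954399.13 = 1245188851.13.
Divide by its size: 1245188851.13 / 35698 = 34881.1937... → 34881.19.

34881.19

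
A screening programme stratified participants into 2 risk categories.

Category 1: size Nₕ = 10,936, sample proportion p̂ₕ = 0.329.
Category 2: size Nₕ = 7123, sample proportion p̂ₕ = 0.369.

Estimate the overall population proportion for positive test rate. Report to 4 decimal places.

N = 10936 + 7123 = 18059.
Overall proportion = Σ (Nₕ/N)·p̂ₕ.
Σ Nₕp̂ₕ = 3597.944 + 2628.387 = 6226.331.
6226.331 / 18059 = 0.344777... → 0.3448.

0.3448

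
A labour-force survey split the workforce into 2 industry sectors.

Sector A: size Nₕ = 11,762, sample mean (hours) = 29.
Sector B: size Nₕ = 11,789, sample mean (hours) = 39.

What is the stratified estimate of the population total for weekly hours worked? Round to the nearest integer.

800869

Population total = Σ Nₕ·x̄ₕ (each stratum's size times its mean).
11762·29 + 11789·39 = 341098 + 459771 = 800869.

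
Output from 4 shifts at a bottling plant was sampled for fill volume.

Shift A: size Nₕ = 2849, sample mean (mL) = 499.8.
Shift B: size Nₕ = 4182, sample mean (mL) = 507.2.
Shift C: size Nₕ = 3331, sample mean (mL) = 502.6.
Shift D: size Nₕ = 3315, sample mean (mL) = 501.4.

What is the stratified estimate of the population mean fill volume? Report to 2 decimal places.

x̄_st = (Σ Nₕx̄ₕ) / (Σ Nₕ) = (2849·499.8 + 4182·507.2 + 3331·502.6 + 3315·501.4) / 13677
= 6881342.2 / 13677 = 503.1324... → 503.13.

503.13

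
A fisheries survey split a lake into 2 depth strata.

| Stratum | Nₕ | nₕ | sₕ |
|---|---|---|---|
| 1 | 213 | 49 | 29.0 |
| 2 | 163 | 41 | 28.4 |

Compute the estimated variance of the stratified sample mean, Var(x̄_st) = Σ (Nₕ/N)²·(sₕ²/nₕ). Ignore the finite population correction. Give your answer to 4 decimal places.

9.2049

N = 376. Term for each stratum: Wₕ²sₕ²/nₕ.
Var(x̄_st) = 5.5078668 + 3.6970246 = 9.2048915 → 9.2049.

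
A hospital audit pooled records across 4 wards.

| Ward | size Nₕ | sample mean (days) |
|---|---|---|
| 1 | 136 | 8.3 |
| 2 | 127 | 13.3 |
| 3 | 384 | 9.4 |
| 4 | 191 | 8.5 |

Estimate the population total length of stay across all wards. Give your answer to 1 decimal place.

Population total = Σ Nₕ·x̄ₕ (each stratum's size times its mean).
136·8.3 + 127·13.3 + 384·9.4 + 191·8.5 = 1128.8 + 1689.1 + 3609.6 + 1623.5 = 8051.0.

8051.0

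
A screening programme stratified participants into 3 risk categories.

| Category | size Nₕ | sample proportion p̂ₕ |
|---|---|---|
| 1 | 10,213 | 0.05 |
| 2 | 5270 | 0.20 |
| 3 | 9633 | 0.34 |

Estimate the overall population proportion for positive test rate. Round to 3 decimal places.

N = 10213 + 5270 + 9633 = 25116.
Overall proportion = Σ (Nₕ/N)·p̂ₕ.
Σ Nₕp̂ₕ = 510.65 + 1054 + 3275.22 = 4839.87.
4839.87 / 25116 = 0.19270... → 0.193.

0.193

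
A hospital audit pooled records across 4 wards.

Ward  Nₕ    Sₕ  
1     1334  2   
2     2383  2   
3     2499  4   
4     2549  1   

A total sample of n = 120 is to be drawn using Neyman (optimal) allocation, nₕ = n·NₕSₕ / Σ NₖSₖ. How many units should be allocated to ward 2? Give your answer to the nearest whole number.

29

1: NₕSₕ = 1334·2 = 2668
2: NₕSₕ = 2383·2 = 4766
3: NₕSₕ = 2499·4 = 9996
4: NₕSₕ = 2549·1 = 2549
Σ NₕSₕ = 19979.
n_2 = 120·4766/19979 = 28.626... → 29.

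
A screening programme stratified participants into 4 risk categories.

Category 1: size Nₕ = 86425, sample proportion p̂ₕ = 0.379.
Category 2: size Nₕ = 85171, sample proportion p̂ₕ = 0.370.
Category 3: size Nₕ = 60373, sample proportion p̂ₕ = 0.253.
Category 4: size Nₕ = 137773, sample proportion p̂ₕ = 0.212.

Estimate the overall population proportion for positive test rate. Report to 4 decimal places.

N = 86425 + 85171 + 60373 + 137773 = 369742.
Overall proportion = Σ (Nₕ/N)·p̂ₕ.
Σ Nₕp̂ₕ = 32755.075 + 31513.27 + 15274.369 + 29207.876 = 108750.59.
108750.59 / 369742 = 0.294126... → 0.2941.

0.2941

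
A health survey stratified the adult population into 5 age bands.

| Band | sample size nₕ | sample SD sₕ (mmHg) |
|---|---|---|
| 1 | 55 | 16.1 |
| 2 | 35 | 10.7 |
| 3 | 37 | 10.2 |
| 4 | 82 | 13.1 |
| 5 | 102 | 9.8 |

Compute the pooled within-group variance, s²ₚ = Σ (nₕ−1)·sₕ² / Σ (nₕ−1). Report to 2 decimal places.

147.83

Degrees of freedom: 54 + 34 + 36 + 81 + 101 = 306.
Σ(nₕ−1)sₕ² = 54·259.21 + 34·114.49 + 36·104.04 + 81·171.61 + 101·96.04 = 45235.89.
s²ₚ = 45235.89 / 306 = 147.8297... → 147.83.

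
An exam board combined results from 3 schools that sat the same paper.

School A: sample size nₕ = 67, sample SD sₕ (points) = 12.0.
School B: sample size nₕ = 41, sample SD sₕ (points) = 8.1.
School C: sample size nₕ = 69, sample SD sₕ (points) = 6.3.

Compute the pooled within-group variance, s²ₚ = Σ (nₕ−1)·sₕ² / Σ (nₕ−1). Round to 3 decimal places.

Degrees of freedom: 66 + 40 + 68 = 174.
Σ(nₕ−1)sₕ² = 66·144 + 40·65.61 + 68·39.69 = 14827.32.
s²ₚ = 14827.32 / 174 = 85.21448... → 85.214.

85.214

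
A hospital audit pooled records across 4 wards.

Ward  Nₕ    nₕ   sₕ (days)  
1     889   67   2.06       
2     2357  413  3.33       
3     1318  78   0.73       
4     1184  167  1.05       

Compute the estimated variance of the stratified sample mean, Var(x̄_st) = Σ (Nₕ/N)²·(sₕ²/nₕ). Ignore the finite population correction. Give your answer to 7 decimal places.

N = 5748. Term for each stratum: Wₕ²sₕ²/nₕ.
Var(x̄_st) = 0.0015150593 + 0.0045146497 + 0.0003592100 + 0.0002801122 = 0.0066690313 → 0.0066690.

0.0066690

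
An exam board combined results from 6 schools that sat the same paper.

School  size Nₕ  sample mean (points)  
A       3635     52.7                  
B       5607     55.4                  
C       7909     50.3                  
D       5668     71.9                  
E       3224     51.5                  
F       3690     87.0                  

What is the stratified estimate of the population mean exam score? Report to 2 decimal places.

60.36

N = 3635 + 5607 + 7909 + 5668 + 3224 + 3690 = 29733.
The stratified mean weights each stratum mean by its population share Nₕ/N.
Σ Nₕx̄ₕ = 3635·52.7 + 5607·55.4 + 7909·50.3 + 5668·71.9 + 3224·51.5 + 3690·87.0 = 191564.5 + 310627.8 + 397822.7 + 407529.2 + 166036 + 321030 = 1794610.2.
Divide by N: 1794610.2 / 29733 = 60.3575... → 60.36.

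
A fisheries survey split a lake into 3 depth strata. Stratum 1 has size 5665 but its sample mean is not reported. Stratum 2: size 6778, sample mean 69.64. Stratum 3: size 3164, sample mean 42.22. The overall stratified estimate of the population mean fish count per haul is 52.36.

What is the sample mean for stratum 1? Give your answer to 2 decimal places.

N = 5665 + 6778 + 3164 = 15607.
Overall total = μ·N = 52.36·15607 = 817182.52.
Subtract the known strata: 6778·69.64 + 3164·42.22 = 605604.
Remaining total for stratum 1: 817182.52 − 605604 = 211578.52.
Divide by its size: 211578.52 / 5665 = 37.3484... → 37.35.

37.35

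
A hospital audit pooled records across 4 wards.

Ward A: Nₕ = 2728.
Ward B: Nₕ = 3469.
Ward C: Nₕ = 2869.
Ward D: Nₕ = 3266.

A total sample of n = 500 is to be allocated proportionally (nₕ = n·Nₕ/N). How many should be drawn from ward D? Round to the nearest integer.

Share of ward D = 3266/12332 = 0.26484.
Allocate 500 × 0.26484 = 132.420... → 132.

132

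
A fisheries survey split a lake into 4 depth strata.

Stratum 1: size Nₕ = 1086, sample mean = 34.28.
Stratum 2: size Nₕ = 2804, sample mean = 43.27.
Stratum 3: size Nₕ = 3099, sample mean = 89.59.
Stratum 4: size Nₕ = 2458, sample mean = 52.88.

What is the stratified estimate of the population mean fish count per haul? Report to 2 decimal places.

x̄_st = (Σ Nₕx̄ₕ) / (Σ Nₕ) = (1086·34.28 + 2804·43.27 + 3099·89.59 + 2458·52.88) / 9447
= 566175.61 / 9447 = 59.9318... → 59.93.

59.93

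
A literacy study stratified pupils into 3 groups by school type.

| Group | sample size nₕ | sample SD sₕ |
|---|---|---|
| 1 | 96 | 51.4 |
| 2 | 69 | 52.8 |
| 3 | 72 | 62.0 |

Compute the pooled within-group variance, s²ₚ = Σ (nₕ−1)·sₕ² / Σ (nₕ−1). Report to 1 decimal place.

3049.1

1: (96−1)·51.4² = 95·2641.96 = 250986.2
2: (69−1)·52.8² = 68·2787.84 = 189573.12
3: (72−1)·62.0² = 71·3844 = 272924
Numerator = 713483.32; denominator = Σ(nₕ−1) = 234.
s²ₚ = 713483.32/234 = 3049.074... → 3049.1.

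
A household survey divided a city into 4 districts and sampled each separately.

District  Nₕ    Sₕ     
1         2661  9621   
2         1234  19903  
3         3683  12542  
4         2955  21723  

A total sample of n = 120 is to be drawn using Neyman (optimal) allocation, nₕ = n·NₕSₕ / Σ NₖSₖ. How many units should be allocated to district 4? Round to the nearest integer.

Σ NₕSₕ = 2661·9621 + 1234·19903 + 3683·12542 + 2955·21723 = 160545434.
Share for 4: 64191465/160545434 = 0.39983.
n_4 = 120 × 0.39983 = 47.980... → 48.

48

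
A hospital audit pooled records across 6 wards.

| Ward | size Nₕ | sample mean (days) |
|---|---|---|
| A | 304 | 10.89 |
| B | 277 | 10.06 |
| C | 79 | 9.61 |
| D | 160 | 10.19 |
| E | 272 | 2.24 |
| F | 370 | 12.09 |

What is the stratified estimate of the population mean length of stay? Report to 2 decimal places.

N = 1462; weights Wₕ = Nₕ/N = (0.2079, 0.1895, 0.0540, 0.1094, 0.1860, 0.2531).
x̄_st = Σ Wₕ·x̄ₕ = 0.2079·10.89 + 0.1895·10.06 + 0.0540·9.61 + 0.1094·10.19 + 0.1860·2.24 + 0.2531·12.09 ≈ 9.2814...
→ 9.28.

9.28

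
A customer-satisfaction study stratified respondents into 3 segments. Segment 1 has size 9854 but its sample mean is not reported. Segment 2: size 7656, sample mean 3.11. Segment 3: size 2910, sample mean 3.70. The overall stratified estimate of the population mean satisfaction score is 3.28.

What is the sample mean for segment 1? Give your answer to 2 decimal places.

3.29

N = 9854 + 7656 + 2910 = 20420.
Overall total = μ·N = 3.28·20420 = 66977.6.
Subtract the known strata: 7656·3.11 + 2910·3.70 = 34577.16.
Remaining total for segment 1: 66977.6 − 34577.16 = 32400.44.
Divide by its size: 32400.44 / 9854 = 3.2880... → 3.29.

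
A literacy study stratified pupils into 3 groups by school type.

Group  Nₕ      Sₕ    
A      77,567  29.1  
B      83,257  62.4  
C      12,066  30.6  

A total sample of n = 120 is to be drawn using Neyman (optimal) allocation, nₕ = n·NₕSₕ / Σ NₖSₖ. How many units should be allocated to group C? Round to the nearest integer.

Σ NₕSₕ = 77567·29.1 + 83257·62.4 + 12066·30.6 = 7821656.1.
Share for C: 369219.6/7821656.1 = 0.04720.
n_C = 120 × 0.04720 = 5.665... → 6.

6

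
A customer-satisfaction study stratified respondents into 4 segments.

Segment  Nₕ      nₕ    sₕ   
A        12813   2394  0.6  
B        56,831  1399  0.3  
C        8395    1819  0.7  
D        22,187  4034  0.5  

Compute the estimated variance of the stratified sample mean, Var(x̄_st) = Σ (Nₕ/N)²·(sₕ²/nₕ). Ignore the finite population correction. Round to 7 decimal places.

N = 100226; Wₕ = Nₕ/N.
segment A: (12813/100226)²·0.6²/2394 = 0.0000024576
segment B: (56831/100226)²·0.3²/1399 = 0.0000206840
segment C: (8395/100226)²·0.7²/1819 = 0.0000018899
segment D: (22187/100226)²·0.5²/4034 = 0.0000030370
Sum = 0.0000280685 → 0.0000281.

0.0000281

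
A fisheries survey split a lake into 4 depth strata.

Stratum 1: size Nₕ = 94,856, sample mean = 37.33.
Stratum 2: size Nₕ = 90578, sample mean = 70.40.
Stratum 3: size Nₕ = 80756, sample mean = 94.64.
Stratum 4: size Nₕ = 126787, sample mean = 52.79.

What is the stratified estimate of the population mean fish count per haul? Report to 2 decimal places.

61.72

N = 392977; weights Wₕ = Nₕ/N = (0.2414, 0.2305, 0.2055, 0.3226).
x̄_st = Σ Wₕ·x̄ₕ = 0.2414·37.33 + 0.2305·70.40 + 0.2055·94.64 + 0.3226·52.79 ≈ 61.7174...
→ 61.72.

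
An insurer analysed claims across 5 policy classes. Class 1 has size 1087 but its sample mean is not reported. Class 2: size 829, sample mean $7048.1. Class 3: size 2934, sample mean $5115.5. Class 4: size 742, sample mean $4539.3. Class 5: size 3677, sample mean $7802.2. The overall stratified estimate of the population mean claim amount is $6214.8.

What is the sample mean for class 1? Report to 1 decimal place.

N = 1087 + 829 + 2934 + 742 + 3677 = 9269.
Overall total = μ·N = 6214.8·9269 = 57604981.2.
Subtract the known strata: 829·7048.1 + 2934·5115.5 + 742·4539.3 + 3677·7802.2 = 52908601.9.
Remaining total for class 1: 57604981.2 − 52908601.9 = 4696379.3.
Divide by its size: 4696379.3 / 1087 = 4320.496... → 4320.5.

4320.5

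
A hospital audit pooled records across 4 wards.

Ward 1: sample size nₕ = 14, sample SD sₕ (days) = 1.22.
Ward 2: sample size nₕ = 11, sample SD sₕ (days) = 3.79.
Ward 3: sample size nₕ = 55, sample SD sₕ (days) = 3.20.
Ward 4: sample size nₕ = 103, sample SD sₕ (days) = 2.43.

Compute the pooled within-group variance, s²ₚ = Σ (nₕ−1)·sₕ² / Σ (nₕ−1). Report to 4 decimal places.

7.3645

1: (14−1)·1.22² = 13·1.4884 = 19.3492
2: (11−1)·3.79² = 10·14.3641 = 143.641
3: (55−1)·3.20² = 54·10.24 = 552.96
4: (103−1)·2.43² = 102·5.9049 = 602.2998
Numerator = 1318.25; denominator = Σ(nₕ−1) = 179.
s²ₚ = 1318.25/179 = 7.364525... → 7.3645.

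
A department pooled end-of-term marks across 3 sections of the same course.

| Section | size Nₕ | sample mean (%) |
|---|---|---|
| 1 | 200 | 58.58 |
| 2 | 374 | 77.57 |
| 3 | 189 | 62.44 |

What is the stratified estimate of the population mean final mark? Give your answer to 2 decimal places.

68.84

N = 763; weights Wₕ = Nₕ/N = (0.2621, 0.4902, 0.2477).
x̄_st = Σ Wₕ·x̄ₕ = 0.2621·58.58 + 0.4902·77.57 + 0.2477·62.44 ≈ 68.8445...
→ 68.84.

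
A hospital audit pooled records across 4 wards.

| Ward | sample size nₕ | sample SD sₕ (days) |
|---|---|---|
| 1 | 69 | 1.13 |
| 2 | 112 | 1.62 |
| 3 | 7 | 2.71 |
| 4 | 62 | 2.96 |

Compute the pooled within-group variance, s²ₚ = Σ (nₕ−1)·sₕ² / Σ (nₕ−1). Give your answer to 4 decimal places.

1: (69−1)·1.13² = 68·1.2769 = 86.8292
2: (112−1)·1.62² = 111·2.6244 = 291.3084
3: (7−1)·2.71² = 6·7.3441 = 44.0646
4: (62−1)·2.96² = 61·8.7616 = 534.4576
Numerator = 956.6598; denominator = Σ(nₕ−1) = 246.
s²ₚ = 956.6598/246 = 3.888861... → 3.8889.

3.8889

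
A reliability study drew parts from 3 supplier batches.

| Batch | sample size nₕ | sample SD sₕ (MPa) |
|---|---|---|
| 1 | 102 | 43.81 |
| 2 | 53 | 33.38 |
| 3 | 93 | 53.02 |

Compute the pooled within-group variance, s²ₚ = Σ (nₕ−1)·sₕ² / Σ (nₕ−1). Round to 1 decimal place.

2083.3

1: (102−1)·43.81² = 101·1919.3161 = 193850.9261
2: (53−1)·33.38² = 52·1114.2244 = 57939.6688
3: (93−1)·53.02² = 92·2811.1204 = 258623.0768
Numerator = 510413.6717; denominator = Σ(nₕ−1) = 245.
s²ₚ = 510413.6717/245 = 2083.321... → 2083.3.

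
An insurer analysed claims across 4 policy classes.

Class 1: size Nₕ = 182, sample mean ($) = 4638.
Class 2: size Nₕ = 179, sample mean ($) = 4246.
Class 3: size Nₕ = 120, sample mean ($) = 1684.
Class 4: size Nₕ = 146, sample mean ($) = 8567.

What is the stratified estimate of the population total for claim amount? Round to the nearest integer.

Estimate total by summing Nₕ·x̄ₕ over strata.
182·4638 + 179·4246 + 120·1684 + 146·8567 = 844116 + 760034 + 202080 + 1250782 = 3057012.

3057012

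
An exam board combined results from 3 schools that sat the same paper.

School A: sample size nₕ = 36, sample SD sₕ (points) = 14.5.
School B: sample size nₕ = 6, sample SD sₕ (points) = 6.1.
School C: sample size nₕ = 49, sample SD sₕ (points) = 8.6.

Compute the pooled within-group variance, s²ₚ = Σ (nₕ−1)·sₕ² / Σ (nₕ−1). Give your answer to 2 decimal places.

A: (36−1)·14.5² = 35·210.25 = 7358.75
B: (6−1)·6.1² = 5·37.21 = 186.05
C: (49−1)·8.6² = 48·73.96 = 3550.08
Numerator = 11094.88; denominator = Σ(nₕ−1) = 88.
s²ₚ = 11094.88/88 = 126.0782... → 126.08.

126.08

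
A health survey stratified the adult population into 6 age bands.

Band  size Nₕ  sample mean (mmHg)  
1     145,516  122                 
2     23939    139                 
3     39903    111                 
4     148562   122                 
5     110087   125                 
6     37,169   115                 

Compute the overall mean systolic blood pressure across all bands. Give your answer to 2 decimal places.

122.08

N = 145516 + 23939 + 39903 + 148562 + 110087 + 37169 = 505176.
The stratified mean weights each stratum mean by its population share Nₕ/N.
Σ Nₕx̄ₕ = 145516·122 + 23939·139 + 39903·111 + 148562·122 + 110087·125 + 37169·115 = 17752952 + 3327521 + 4429233 + 18124564 + 13760875 + 4274435 = 61669580.
Divide by N: 61669580 / 505176 = 122.0754... → 122.08.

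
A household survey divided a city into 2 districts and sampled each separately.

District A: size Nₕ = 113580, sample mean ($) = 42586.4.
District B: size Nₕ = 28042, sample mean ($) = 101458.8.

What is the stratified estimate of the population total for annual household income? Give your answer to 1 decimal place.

A: 113580·42586.4 = 4836963312
B: 28042·101458.8 = 2845107669.6
τ̂ = Σ Nₕx̄ₕ = 7682070981.6.

7682070981.6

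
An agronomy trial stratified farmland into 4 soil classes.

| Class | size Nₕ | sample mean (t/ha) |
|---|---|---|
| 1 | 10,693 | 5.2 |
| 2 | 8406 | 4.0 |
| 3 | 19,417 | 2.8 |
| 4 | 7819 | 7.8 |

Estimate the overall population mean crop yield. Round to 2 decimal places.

x̄_st = (Σ Nₕx̄ₕ) / (Σ Nₕ) = (10693·5.2 + 8406·4.0 + 19417·2.8 + 7819·7.8) / 46335
= 204583.4 / 46335 = 4.4153... → 4.42.

4.42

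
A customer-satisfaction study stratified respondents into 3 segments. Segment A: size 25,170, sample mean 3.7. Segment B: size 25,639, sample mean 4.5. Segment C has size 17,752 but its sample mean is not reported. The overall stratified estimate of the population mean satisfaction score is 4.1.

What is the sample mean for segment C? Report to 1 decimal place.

Σ Nₕx̄ₕ = N·μ, so 17752·x̄_C = 68561·4.1 − (25170·3.7 + 25639·4.5).
= 281100.1 − 208504.5 = 72595.6.
x̄_C = 72595.6 / 17752 = 4.089... → 4.1.

4.1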